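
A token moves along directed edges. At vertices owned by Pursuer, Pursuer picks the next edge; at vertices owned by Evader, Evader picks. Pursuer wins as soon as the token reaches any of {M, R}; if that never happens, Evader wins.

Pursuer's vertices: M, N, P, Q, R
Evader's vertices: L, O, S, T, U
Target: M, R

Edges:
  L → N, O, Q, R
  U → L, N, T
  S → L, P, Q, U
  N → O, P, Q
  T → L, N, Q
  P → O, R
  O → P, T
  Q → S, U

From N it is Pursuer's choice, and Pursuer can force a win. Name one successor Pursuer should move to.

P

A0 = {M, R}
A1: add {P} — P (Pursuer) has P→R.
A2: add {N} — N (Pursuer) has N→P.
A3 = A2; e.g. L (Evader) can still go to O. Fixed point.
From N, successor P is in the attractor (rank 1); the other successors O, Q are not.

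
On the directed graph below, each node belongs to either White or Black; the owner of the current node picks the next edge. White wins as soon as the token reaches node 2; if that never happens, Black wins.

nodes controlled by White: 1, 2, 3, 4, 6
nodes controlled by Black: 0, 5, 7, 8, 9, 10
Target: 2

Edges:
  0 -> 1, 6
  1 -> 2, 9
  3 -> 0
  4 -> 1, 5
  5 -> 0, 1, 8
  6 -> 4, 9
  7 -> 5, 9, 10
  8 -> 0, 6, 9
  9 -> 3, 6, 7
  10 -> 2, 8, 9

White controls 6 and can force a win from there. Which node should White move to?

4

A0 = {2}
A1: add {1} — 1 (White) has 1→2.
A2: add {4} — 4 (White) has 4→1.
A3: add {6} — 6 (White) has 6→4.
A4: add {0} — 0 (Black): all of {1, 6} already in.
A5: add {3} — 3 (White) has 3→0.
A6 = A5; e.g. 5 (Black) can still go to 8. Fixed point.
From 6, successor 4 is in the attractor (rank 2); the other successor 9 is not.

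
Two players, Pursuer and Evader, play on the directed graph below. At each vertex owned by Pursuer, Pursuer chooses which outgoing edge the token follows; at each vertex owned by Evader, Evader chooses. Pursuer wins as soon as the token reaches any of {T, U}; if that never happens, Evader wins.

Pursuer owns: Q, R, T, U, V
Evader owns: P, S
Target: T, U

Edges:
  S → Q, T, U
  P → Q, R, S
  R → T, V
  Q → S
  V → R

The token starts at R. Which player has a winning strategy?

A0 = {T, U}
A1: add {R} — R (Pursuer) has R→T.
R ∈ A1, so Pursuer can force the target.

Pursuer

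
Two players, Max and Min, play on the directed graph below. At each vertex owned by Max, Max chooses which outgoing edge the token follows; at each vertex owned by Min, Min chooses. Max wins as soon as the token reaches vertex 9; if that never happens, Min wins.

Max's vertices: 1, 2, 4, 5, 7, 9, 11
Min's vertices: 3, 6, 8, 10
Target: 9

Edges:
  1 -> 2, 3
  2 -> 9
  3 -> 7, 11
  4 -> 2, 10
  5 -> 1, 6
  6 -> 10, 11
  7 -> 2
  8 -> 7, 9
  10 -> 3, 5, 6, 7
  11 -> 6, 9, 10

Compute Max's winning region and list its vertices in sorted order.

1, 2, 3, 4, 5, 7, 8, 9, 11

A0 = {9}
A1: add {2, 11} — 2 (Max) has 2→9; 11 (Max) has 11→9.
A2: add {1, 4, 7} — 1 (Max) has 1→2; 4 (Max) has 4→2; 7 (Max) has 7→2.
A3: add {3, 5, 8} — 3 (Min): all of {7, 11} already in; 5 (Max) has 5→1; 8 (Min): all of {7, 9} already in.
A4 = A3; e.g. 6 (Min) can still go to 10. Fixed point.
Max's winning region = {1, 2, 3, 4, 5, 7, 8, 9, 11}.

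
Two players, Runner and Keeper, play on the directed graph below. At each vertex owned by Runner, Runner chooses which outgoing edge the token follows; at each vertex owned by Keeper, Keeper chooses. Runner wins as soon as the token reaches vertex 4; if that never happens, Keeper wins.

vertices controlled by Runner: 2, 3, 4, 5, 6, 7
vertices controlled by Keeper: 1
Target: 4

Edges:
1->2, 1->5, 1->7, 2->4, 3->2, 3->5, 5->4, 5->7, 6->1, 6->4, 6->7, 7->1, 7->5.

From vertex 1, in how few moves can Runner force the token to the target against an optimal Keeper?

3

A0 = {4}
A1: add {2, 5, 6} — 2 (Runner) has 2→4; 5 (Runner) has 5→4; 6 (Runner) has 6→4.
A2: add {3, 7} — 3 (Runner) has 3→2; 7 (Runner) has 7→5.
A3: add {1} — 1 (Keeper): all of {2, 5, 7} already in.
A3 = all vertices. Fixed point.
1 enters the attractor at level 3, so Runner can force the target in 3 moves from there.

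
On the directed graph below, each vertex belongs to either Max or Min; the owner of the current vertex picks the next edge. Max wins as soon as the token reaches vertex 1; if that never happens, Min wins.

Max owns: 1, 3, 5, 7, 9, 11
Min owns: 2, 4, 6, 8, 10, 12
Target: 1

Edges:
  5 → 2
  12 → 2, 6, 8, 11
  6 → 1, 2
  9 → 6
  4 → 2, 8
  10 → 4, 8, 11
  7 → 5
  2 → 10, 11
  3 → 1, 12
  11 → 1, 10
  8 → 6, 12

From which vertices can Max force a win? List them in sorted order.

1, 3, 11

A0 = {1}
A1: add {3, 11} — 3 (Max) has 3→1; 11 (Max) has 11→1.
A2 = A1; e.g. 2 (Min) can still go to 10. Fixed point.
Max's winning region = {1, 3, 11}.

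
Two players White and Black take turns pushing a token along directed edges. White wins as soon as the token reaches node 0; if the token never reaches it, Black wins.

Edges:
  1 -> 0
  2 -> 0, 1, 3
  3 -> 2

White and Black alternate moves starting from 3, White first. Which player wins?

Black

Track states (vertex, player-to-move).
A0 = {(0,White), (0,Black)}
A1: add {(1,White), (1,Black), (2,White)}.
A2: add {(3,Black)}.
A3 = A2; e.g. (2,Black) stays out. (3,White) never enters ⇒ Black avoids the target.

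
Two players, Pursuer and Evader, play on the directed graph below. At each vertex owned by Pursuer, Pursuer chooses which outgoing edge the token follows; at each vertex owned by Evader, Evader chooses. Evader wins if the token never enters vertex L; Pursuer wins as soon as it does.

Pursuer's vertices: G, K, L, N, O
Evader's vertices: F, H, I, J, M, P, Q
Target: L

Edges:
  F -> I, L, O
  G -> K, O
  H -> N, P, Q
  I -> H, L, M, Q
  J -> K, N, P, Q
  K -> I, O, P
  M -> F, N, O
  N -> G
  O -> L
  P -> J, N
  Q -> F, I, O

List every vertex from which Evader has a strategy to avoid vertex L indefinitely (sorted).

A0 = {L}
A1: add {O} — O (Pursuer) has O→L.
A2: add {G, K} — G (Pursuer) has G→O; K (Pursuer) has K→O.
A3: add {N} — N (Pursuer) has N→G.
A4 = A3; e.g. F (Evader) can still go to I. Fixed point.
Pursuer's attractor = {G, K, L, N, O}; Evader avoids the target exactly from the complement.

F, H, I, J, M, P, Q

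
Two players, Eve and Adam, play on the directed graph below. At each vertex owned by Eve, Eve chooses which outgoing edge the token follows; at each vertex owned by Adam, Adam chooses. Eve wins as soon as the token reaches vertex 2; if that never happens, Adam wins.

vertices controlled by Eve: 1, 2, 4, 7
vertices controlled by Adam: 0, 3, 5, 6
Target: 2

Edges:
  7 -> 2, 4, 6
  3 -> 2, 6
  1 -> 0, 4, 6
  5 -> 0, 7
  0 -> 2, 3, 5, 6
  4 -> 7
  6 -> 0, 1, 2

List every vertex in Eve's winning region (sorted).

A0 = {2}
A1: add {7} — 7 (Eve) has 7→2.
A2: add {4} — 4 (Eve) has 4→7.
A3: add {1} — 1 (Eve) has 1→4.
A4 = A3; e.g. 0 (Adam) can still go to 3. Fixed point.
Eve's winning region = {1, 2, 4, 7}.

1, 2, 4, 7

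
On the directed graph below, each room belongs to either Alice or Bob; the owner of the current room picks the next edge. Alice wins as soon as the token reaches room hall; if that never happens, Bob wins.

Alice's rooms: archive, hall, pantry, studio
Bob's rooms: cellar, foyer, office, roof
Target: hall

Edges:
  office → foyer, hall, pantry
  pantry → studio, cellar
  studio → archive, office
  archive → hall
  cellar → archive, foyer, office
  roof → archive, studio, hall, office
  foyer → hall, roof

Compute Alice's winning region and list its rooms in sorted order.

archive, hall, pantry, studio

A0 = {hall}
A1: add {archive} — archive (Alice) has archive→hall.
A2: add {studio} — studio (Alice) has studio→archive.
A3: add {pantry} — pantry (Alice) has pantry→studio.
A4 = A3; e.g. foyer (Bob) can still go to roof. Fixed point.
Alice's winning region = {archive, hall, pantry, studio}.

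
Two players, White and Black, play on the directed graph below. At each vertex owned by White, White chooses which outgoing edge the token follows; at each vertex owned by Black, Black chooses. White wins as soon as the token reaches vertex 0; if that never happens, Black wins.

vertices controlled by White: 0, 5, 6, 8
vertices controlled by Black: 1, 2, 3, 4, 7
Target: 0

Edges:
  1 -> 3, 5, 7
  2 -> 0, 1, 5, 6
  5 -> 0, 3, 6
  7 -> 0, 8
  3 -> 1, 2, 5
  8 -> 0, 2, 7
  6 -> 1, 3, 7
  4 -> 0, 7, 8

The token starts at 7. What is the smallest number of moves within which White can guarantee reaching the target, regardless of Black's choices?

2

A0 = {0}
A1: add {5, 8} — 5 (White) has 5→0; 8 (White) has 8→0.
A2: add {7} — 7 (Black): all of {0, 8} already in.
7 enters the attractor at level 2, so White can force the target in 2 moves from there.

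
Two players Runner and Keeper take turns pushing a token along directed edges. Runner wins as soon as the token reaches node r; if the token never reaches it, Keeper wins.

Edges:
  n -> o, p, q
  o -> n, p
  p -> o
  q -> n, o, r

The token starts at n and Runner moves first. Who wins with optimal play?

Track states (vertex, player-to-move).
A0 = {(r,Runner), (r,Keeper)}
A1: add {(q,Runner)}.
A2 = A1; e.g. (n,Runner) stays out. (n,Runner) never enters ⇒ Keeper avoids the target.

Keeper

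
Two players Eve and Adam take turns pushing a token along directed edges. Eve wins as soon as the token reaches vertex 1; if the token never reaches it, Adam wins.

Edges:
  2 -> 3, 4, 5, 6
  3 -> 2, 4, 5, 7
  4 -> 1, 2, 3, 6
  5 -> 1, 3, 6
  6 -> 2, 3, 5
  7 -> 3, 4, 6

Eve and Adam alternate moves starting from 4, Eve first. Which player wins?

Track states (vertex, player-to-move).
A0 = {(1,Eve), (1,Adam)}
A1: add {(4,Eve), (5,Eve)}.
(4,Eve) ∈ A1 ⇒ Eve forces the target.

Eve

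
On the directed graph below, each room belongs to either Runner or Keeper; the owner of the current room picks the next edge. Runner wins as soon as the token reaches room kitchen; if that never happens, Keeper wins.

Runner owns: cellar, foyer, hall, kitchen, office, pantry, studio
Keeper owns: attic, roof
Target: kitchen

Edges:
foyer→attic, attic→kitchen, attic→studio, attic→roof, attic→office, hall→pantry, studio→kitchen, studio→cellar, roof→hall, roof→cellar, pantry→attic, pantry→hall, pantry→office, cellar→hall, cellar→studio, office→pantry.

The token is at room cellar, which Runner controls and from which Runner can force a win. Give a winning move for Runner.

studio

A0 = {kitchen}
A1: add {studio} — studio (Runner) has studio→kitchen.
A2: add {cellar} — cellar (Runner) has cellar→studio.
A3 = A2; e.g. foyer (Runner) has no edge into A2. Fixed point.
From cellar, successor studio is in the attractor (rank 1); the other successor hall is not.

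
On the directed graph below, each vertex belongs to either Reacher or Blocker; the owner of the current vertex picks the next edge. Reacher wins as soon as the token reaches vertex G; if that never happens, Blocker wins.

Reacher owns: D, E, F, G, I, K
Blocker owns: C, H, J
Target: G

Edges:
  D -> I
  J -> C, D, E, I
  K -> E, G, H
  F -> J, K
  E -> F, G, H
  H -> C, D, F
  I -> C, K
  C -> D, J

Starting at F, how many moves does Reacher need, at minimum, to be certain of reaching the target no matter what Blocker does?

A0 = {G}
A1: add {E, K} — E (Reacher) has E→G; K (Reacher) has K→G.
A2: add {F, I} — F (Reacher) has F→K; I (Reacher) has I→K.
F enters the attractor at level 2, so Reacher can force the target in 2 moves from there.

2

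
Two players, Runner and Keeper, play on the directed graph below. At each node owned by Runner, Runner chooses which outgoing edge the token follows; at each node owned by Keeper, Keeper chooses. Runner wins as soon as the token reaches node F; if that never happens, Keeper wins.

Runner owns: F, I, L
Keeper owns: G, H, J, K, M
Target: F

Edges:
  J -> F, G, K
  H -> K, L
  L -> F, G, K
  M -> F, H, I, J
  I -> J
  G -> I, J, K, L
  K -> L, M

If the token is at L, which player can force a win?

Runner

A0 = {F}
A1: add {L} — L (Runner) has L→F.
A2 = A1; e.g. G (Keeper) can still go to I. Fixed point.
L ∈ A1, so Runner can force the target.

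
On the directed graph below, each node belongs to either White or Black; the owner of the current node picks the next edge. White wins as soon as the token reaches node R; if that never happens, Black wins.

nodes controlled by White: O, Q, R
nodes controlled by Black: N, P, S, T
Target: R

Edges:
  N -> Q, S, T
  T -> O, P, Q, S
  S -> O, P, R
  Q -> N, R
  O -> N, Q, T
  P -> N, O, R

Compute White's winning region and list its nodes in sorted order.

A0 = {R}
A1: add {Q} — Q (White) has Q→R.
A2: add {O} — O (White) has O→Q.
A3 = A2; e.g. N (Black) can still go to S. Fixed point.
White's winning region = {O, Q, R}.

O, Q, R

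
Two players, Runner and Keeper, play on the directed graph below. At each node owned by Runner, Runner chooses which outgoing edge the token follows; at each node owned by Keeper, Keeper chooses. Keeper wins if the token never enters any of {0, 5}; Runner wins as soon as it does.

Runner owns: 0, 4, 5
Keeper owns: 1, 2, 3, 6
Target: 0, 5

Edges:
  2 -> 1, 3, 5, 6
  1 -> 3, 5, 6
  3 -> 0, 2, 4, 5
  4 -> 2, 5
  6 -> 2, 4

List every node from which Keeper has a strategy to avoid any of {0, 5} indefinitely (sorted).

A0 = {0, 5}
A1: add {4} — 4 (Runner) has 4→5.
A2 = A1; e.g. 1 (Keeper) can still go to 3. Fixed point.
Runner's attractor = {0, 4, 5}; Keeper avoids the target exactly from the complement.

1, 2, 3, 6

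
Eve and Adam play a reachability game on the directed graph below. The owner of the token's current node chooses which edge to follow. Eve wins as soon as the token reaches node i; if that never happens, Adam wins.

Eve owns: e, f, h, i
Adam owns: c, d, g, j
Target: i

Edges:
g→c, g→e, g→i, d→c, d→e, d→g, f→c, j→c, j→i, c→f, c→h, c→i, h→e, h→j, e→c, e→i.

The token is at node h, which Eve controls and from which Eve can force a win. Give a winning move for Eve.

A0 = {i}
A1: add {e} — e (Eve) has e→i.
A2: add {h} — h (Eve) has h→e.
A3 = A2; e.g. c (Adam) can still go to f. Fixed point.
From h, successor e is in the attractor (rank 1); the other successor j is not.

e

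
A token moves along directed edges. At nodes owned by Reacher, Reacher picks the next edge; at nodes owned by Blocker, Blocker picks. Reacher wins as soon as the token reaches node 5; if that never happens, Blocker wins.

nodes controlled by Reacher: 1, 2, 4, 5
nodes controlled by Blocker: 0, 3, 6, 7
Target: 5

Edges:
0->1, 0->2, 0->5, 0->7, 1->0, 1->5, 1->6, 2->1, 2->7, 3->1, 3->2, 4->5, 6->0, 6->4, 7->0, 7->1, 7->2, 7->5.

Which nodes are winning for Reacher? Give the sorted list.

1, 2, 3, 4, 5

A0 = {5}
A1: add {1, 4} — 1 (Reacher) has 1→5; 4 (Reacher) has 4→5.
A2: add {2} — 2 (Reacher) has 2→1.
A3: add {3} — 3 (Blocker): all of {1, 2} already in.
A4 = A3; e.g. 0 (Blocker) can still go to 7. Fixed point.
Reacher's winning region = {1, 2, 3, 4, 5}.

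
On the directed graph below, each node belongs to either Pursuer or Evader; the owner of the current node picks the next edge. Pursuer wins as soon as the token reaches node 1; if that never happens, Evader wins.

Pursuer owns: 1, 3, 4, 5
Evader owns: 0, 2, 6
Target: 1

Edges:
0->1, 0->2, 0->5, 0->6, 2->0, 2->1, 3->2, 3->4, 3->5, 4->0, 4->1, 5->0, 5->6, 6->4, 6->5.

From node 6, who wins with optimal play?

Evader

A0 = {1}
A1: add {4} — 4 (Pursuer) has 4→1.
A2: add {3} — 3 (Pursuer) has 3→4.
A3 = A2; e.g. 0 (Evader) can still go to 2. Fixed point.
6 never enters the attractor, so Evader can avoid the target forever.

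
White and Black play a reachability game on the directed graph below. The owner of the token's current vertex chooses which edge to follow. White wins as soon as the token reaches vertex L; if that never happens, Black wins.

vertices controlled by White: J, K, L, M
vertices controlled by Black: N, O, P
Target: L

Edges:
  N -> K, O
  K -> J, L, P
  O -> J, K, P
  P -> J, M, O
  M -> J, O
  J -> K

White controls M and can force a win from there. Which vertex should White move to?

J

A0 = {L}
A1: add {K} — K (White) has K→L.
A2: add {J} — J (White) has J→K.
A3: add {M} — M (White) has M→J.
A4 = A3; e.g. N (Black) can still go to O. Fixed point.
From M, successor J is in the attractor (rank 2); the other successor O is not.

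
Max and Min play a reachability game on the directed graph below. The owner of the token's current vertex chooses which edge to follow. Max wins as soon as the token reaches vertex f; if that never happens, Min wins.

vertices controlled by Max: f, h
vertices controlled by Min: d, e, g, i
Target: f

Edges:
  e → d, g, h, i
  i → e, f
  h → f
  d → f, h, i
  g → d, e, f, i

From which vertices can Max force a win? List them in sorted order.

f, h

A0 = {f}
A1: add {h} — h (Max) has h→f.
A2 = A1; e.g. d (Min) can still go to i. Fixed point.
Max's winning region = {f, h}.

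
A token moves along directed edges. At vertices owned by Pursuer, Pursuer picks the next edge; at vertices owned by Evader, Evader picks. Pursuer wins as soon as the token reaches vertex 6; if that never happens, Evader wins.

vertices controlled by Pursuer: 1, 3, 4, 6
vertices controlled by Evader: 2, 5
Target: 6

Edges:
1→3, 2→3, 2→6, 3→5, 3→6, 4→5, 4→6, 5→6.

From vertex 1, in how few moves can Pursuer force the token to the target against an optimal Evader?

2

A0 = {6}
A1: add {3, 4, 5} — 3 (Pursuer) has 3→6; 4 (Pursuer) has 4→6; 5 (Evader): all of {6} already in.
A2: add {1, 2} — 1 (Pursuer) has 1→3; 2 (Evader): all of {3, 6} already in.
A2 = all vertices. Fixed point.
1 enters the attractor at level 2, so Pursuer can force the target in 2 moves from there.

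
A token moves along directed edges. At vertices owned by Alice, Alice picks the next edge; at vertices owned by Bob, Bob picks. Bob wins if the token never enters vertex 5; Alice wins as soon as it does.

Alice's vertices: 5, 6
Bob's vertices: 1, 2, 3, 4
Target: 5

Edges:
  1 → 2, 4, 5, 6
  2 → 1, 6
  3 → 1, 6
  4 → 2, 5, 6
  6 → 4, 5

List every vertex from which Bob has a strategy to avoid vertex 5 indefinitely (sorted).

A0 = {5}
A1: add {6} — 6 (Alice) has 6→5.
A2 = A1; e.g. 1 (Bob) can still go to 2. Fixed point.
Alice's attractor = {5, 6}; Bob avoids the target exactly from the complement.

1, 2, 3, 4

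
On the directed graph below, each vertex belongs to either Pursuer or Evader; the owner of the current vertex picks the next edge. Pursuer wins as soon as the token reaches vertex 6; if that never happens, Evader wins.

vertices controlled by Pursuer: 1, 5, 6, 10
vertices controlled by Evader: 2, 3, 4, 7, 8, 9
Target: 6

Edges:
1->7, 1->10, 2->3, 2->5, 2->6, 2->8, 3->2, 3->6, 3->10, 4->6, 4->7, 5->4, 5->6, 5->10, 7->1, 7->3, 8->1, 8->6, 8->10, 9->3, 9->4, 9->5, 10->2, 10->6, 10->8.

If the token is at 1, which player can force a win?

A0 = {6}
A1: add {5, 10} — 5 (Pursuer) has 5→6; 10 (Pursuer) has 10→6.
A2: add {1} — 1 (Pursuer) has 1→10.
1 ∈ A2, so Pursuer can force the target.

Pursuer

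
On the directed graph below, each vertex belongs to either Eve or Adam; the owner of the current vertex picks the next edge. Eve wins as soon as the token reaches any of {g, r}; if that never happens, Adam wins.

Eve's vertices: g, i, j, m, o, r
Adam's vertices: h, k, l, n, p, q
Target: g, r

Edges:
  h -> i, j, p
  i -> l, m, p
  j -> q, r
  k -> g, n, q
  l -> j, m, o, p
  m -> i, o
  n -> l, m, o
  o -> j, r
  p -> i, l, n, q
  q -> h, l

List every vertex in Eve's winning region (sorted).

g, i, j, m, o, r

A0 = {g, r}
A1: add {j, o} — j (Eve) has j→r; o (Eve) has o→r.
A2: add {m} — m (Eve) has m→o.
A3: add {i} — i (Eve) has i→m.
A4 = A3; e.g. h (Adam) can still go to p. Fixed point.
Eve's winning region = {g, i, j, m, o, r}.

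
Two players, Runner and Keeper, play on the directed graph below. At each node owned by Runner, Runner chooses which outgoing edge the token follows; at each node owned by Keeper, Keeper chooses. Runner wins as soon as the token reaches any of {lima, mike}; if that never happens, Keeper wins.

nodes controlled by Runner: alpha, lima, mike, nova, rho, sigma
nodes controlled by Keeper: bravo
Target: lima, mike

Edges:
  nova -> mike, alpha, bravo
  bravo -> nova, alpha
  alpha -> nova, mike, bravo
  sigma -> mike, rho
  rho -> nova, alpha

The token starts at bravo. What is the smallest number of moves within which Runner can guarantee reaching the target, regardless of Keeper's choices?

A0 = {lima, mike}
A1: add {alpha, nova, sigma} — nova (Runner) has nova→mike; sigma (Runner) has sigma→mike; alpha (Runner) has alpha→mike.
A2: add {bravo, rho} — bravo (Keeper): all of {nova, alpha} already in; rho (Runner) has rho→nova.
A2 = all vertices. Fixed point.
bravo enters the attractor at level 2, so Runner can force the target in 2 moves from there.

2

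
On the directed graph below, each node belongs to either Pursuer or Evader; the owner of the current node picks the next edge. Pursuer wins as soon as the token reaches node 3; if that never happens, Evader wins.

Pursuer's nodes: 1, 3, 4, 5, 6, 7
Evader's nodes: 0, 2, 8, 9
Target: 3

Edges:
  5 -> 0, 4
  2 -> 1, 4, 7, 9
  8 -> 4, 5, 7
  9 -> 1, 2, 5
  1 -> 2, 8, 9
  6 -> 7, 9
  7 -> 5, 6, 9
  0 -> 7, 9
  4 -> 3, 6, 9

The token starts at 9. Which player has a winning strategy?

Evader

A0 = {3}
A1: add {4} — 4 (Pursuer) has 4→3.
A2: add {5} — 5 (Pursuer) has 5→4.
A3: add {7} — 7 (Pursuer) has 7→5.
A4: add {6, 8} — 6 (Pursuer) has 6→7; 8 (Evader): all of {4, 5, 7} already in.
A5: add {1} — 1 (Pursuer) has 1→8.
A6 = A5; e.g. 0 (Evader) can still go to 9. Fixed point.
9 never enters the attractor, so Evader can avoid the target forever.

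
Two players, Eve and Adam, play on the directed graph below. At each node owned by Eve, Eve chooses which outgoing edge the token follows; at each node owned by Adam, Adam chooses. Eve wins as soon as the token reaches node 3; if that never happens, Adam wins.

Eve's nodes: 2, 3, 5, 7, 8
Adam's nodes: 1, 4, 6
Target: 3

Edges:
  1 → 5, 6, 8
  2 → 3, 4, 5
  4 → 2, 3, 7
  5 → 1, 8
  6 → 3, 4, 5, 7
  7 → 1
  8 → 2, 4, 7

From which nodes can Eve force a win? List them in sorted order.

A0 = {3}
A1: add {2} — 2 (Eve) has 2→3.
A2: add {8} — 8 (Eve) has 8→2.
A3: add {5} — 5 (Eve) has 5→8.
A4 = A3; e.g. 1 (Adam) can still go to 6. Fixed point.
Eve's winning region = {2, 3, 5, 8}.

2, 3, 5, 8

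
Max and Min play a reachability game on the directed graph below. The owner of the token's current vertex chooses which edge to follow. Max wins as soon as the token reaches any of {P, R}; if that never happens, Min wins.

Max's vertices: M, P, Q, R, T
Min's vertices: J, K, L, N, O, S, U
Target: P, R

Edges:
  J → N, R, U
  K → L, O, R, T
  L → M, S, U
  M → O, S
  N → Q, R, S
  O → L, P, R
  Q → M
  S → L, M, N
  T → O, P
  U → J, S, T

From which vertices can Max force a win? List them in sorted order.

P, R, T

A0 = {P, R}
A1: add {T} — T (Max) has T→P.
A2 = A1; e.g. J (Min) can still go to N. Fixed point.
Max's winning region = {P, R, T}.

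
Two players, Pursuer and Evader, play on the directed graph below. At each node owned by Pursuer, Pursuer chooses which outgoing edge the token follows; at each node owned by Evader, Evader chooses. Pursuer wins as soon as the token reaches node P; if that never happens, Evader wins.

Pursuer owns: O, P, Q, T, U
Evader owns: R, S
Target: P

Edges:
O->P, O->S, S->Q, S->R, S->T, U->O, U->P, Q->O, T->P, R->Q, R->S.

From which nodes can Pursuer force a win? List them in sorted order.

O, P, Q, T, U

A0 = {P}
A1: add {O, T, U} — O (Pursuer) has O→P; T (Pursuer) has T→P; U (Pursuer) has U→P.
A2: add {Q} — Q (Pursuer) has Q→O.
A3 = A2; e.g. R (Evader) can still go to S. Fixed point.
Pursuer's winning region = {O, P, Q, T, U}.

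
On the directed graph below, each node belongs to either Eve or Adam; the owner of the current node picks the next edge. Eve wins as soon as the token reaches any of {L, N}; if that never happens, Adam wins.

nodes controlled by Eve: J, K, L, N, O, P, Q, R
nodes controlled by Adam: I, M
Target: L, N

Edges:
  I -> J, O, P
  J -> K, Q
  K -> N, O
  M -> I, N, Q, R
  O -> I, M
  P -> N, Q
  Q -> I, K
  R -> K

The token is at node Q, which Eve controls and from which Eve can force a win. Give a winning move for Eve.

A0 = {L, N}
A1: add {K, P} — K (Eve) has K→N; P (Eve) has P→N.
A2: add {J, Q, R} — J (Eve) has J→K; Q (Eve) has Q→K; R (Eve) has R→K.
A3 = A2; e.g. I (Adam) can still go to O. Fixed point.
From Q, successor K is in the attractor (rank 1); the other successor I is not.

K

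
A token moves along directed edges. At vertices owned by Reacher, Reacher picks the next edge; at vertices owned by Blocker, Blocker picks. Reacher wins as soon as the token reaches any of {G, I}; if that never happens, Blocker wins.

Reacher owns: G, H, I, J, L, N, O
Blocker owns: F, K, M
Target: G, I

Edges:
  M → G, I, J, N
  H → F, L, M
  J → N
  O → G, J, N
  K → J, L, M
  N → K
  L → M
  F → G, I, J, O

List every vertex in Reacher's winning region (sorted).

A0 = {G, I}
A1: add {O} — O (Reacher) has O→G.
A2 = A1; e.g. F (Blocker) can still go to J. Fixed point.
Reacher's winning region = {G, I, O}.

G, I, O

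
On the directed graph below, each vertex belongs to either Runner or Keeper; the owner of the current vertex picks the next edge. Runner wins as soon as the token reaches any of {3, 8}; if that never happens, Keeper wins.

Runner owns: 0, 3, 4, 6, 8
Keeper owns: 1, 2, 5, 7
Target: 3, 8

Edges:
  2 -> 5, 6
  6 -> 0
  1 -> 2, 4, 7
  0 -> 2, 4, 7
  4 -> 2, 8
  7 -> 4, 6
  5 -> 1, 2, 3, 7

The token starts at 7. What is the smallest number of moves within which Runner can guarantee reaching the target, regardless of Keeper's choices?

4

A0 = {3, 8}
A1: add {4} — 4 (Runner) has 4→8.
A2: add {0} — 0 (Runner) has 0→4.
A3: add {6} — 6 (Runner) has 6→0.
A4: add {7} — 7 (Keeper): all of {4, 6} already in.
A5 = A4; e.g. 1 (Keeper) can still go to 2. Fixed point.
7 enters the attractor at level 4, so Runner can force the target in 4 moves from there.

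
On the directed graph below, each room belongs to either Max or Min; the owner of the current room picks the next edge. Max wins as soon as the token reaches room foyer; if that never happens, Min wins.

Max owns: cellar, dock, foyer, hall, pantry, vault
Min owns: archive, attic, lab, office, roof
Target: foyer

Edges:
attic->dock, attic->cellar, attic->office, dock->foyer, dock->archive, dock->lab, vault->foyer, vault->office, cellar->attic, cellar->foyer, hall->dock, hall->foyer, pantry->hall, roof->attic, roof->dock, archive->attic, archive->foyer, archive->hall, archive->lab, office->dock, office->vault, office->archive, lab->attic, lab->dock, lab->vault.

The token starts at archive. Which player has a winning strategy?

Min

A0 = {foyer}
A1: add {cellar, dock, hall, vault} — dock (Max) has dock→foyer; vault (Max) has vault→foyer; cellar (Max) has cellar→foyer; hall (Max) has hall→foyer.
A2: add {pantry} — pantry (Max) has pantry→hall.
A3 = A2; e.g. attic (Min) can still go to office. Fixed point.
archive never enters the attractor, so Min can avoid the target forever.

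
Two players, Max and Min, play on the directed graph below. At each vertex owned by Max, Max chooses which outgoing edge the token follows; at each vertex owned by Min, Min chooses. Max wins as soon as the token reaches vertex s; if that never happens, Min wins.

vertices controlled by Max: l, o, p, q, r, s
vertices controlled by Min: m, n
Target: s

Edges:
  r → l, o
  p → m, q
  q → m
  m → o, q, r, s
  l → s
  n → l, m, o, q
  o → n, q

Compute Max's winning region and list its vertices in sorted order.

A0 = {s}
A1: add {l} — l (Max) has l→s.
A2: add {r} — r (Max) has r→l.
A3 = A2; e.g. m (Min) can still go to o. Fixed point.
Max's winning region = {l, r, s}.

l, r, s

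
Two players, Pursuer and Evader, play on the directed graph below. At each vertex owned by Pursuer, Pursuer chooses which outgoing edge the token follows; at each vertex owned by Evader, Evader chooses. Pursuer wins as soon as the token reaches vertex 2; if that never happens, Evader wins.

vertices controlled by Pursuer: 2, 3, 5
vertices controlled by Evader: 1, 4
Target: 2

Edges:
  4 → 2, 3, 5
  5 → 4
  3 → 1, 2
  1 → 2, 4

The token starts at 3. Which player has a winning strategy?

Pursuer

A0 = {2}
A1: add {3} — 3 (Pursuer) has 3→2.
A2 = A1; e.g. 1 (Evader) can still go to 4. Fixed point.
3 ∈ A1, so Pursuer can force the target.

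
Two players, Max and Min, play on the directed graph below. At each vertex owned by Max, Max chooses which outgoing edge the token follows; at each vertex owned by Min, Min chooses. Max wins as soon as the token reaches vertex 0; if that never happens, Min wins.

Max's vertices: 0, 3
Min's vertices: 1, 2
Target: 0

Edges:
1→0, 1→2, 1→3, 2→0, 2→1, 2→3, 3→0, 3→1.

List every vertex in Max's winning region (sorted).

0, 3

A0 = {0}
A1: add {3} — 3 (Max) has 3→0.
A2 = A1; e.g. 1 (Min) can still go to 2. Fixed point.
Max's winning region = {0, 3}.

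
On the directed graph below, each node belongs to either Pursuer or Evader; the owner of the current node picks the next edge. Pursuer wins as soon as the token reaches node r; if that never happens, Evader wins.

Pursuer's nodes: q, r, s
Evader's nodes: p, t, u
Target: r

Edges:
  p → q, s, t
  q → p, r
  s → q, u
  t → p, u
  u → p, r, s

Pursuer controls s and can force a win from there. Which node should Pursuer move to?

A0 = {r}
A1: add {q} — q (Pursuer) has q→r.
A2: add {s} — s (Pursuer) has s→q.
A3 = A2; e.g. p (Evader) can still go to t. Fixed point.
From s, successor q is in the attractor (rank 1); the other successor u is not.

q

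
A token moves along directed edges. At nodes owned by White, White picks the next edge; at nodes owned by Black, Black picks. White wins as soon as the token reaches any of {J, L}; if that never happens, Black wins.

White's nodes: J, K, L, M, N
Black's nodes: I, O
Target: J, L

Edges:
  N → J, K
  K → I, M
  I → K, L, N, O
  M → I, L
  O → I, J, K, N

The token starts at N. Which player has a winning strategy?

A0 = {J, L}
A1: add {M, N} — M (White) has M→L; N (White) has N→J.
N ∈ A1, so White can force the target.

White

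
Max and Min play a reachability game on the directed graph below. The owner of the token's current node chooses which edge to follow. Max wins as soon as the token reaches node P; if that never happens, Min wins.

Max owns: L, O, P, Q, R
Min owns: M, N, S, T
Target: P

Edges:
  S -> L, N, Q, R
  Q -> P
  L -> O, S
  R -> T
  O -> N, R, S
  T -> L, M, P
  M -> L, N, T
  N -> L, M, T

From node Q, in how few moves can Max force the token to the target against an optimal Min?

1

A0 = {P}
A1: add {Q} — Q (Max) has Q→P.
A2 = A1; e.g. L (Max) has no edge into A1. Fixed point.
Q enters the attractor at level 1, so Max can force the target in 1 move from there.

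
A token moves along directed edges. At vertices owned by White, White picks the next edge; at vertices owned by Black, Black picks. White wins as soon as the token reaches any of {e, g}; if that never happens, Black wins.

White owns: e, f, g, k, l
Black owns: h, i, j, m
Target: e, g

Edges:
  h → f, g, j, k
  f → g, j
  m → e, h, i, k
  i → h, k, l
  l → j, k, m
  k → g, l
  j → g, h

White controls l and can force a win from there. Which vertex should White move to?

k

A0 = {e, g}
A1: add {f, k} — f (White) has f→g; k (White) has k→g.
A2: add {l} — l (White) has l→k.
A3 = A2; e.g. h (Black) can still go to j. Fixed point.
From l, successor k is in the attractor (rank 1); the other successors j, m are not.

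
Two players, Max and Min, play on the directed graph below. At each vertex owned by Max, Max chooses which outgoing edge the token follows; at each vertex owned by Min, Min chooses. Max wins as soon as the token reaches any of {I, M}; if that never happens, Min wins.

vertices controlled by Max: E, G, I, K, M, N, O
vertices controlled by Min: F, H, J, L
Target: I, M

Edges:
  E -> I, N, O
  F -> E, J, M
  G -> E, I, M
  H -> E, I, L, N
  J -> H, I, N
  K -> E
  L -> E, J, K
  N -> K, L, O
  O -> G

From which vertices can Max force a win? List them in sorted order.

A0 = {I, M}
A1: add {E, G} — E (Max) has E→I; G (Max) has G→I.
A2: add {K, O} — K (Max) has K→E; O (Max) has O→G.
A3: add {N} — N (Max) has N→K.
A4 = A3; e.g. F (Min) can still go to J. Fixed point.
Max's winning region = {E, G, I, K, M, N, O}.

E, G, I, K, M, N, O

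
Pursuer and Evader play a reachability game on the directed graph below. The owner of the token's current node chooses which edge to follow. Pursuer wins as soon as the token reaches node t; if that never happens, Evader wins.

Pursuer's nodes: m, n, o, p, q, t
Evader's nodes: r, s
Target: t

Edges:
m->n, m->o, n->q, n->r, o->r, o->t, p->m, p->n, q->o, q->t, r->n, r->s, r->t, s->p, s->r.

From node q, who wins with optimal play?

A0 = {t}
A1: add {o, q} — o (Pursuer) has o→t; q (Pursuer) has q→t.
q ∈ A1, so Pursuer can force the target.

Pursuer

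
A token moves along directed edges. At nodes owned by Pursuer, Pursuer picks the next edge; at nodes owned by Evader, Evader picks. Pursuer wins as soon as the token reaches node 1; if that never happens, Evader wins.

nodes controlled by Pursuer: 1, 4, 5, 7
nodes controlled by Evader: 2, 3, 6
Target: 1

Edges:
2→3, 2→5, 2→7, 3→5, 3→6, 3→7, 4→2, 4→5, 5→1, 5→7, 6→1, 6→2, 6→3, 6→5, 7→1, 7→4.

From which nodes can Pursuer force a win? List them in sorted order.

1, 4, 5, 7

A0 = {1}
A1: add {5, 7} — 5 (Pursuer) has 5→1; 7 (Pursuer) has 7→1.
A2: add {4} — 4 (Pursuer) has 4→5.
A3 = A2; e.g. 2 (Evader) can still go to 3. Fixed point.
Pursuer's winning region = {1, 4, 5, 7}.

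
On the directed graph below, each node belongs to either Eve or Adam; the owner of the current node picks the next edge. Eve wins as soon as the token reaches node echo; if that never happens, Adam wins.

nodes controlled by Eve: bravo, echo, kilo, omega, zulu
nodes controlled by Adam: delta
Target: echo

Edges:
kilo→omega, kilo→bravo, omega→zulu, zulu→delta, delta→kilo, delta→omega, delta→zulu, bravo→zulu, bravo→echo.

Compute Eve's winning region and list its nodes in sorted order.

A0 = {echo}
A1: add {bravo} — bravo (Eve) has bravo→echo.
A2: add {kilo} — kilo (Eve) has kilo→bravo.
A3 = A2; e.g. omega (Eve) has no edge into A2. Fixed point.
Eve's winning region = {bravo, echo, kilo}.

bravo, echo, kilo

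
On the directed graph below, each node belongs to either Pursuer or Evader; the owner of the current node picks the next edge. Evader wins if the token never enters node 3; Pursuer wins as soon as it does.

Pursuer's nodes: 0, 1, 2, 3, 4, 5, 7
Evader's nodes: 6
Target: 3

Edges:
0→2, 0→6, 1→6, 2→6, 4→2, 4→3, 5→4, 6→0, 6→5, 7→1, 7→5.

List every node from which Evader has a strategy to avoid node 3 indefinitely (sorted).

A0 = {3}
A1: add {4} — 4 (Pursuer) has 4→3.
A2: add {5} — 5 (Pursuer) has 5→4.
A3: add {7} — 7 (Pursuer) has 7→5.
A4 = A3; e.g. 0 (Pursuer) has no edge into A3. Fixed point.
Pursuer's attractor = {3, 4, 5, 7}; Evader avoids the target exactly from the complement.

0, 1, 2, 6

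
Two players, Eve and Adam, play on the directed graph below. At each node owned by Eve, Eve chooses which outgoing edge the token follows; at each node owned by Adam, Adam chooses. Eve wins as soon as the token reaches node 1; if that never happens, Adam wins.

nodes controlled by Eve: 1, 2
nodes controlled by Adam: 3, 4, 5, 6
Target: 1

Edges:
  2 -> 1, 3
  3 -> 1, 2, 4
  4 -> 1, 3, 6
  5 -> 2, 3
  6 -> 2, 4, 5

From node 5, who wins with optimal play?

Adam

A0 = {1}
A1: add {2} — 2 (Eve) has 2→1.
A2 = A1; e.g. 3 (Adam) can still go to 4. Fixed point.
5 never enters the attractor, so Adam can avoid the target forever.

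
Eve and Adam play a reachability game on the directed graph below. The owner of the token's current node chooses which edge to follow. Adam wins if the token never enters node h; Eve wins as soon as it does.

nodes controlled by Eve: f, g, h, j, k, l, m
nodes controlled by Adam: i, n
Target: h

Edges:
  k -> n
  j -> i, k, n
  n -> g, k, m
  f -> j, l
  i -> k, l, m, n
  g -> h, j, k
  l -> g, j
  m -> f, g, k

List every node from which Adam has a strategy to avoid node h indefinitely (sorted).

A0 = {h}
A1: add {g} — g (Eve) has g→h.
A2: add {l, m} — l (Eve) has l→g; m (Eve) has m→g.
A3: add {f} — f (Eve) has f→l.
A4 = A3; e.g. i (Adam) can still go to k. Fixed point.
Eve's attractor = {f, g, h, l, m}; Adam avoids the target exactly from the complement.

i, j, k, n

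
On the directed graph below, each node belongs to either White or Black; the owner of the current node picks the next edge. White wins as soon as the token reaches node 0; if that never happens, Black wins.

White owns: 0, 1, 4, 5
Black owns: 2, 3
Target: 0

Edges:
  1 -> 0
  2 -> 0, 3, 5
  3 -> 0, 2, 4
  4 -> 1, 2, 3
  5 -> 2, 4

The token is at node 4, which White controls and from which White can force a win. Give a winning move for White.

1

A0 = {0}
A1: add {1} — 1 (White) has 1→0.
A2: add {4} — 4 (White) has 4→1.
A3: add {5} — 5 (White) has 5→4.
A4 = A3; e.g. 2 (Black) can still go to 3. Fixed point.
From 4, successor 1 is in the attractor (rank 1); the other successors 2, 3 are not.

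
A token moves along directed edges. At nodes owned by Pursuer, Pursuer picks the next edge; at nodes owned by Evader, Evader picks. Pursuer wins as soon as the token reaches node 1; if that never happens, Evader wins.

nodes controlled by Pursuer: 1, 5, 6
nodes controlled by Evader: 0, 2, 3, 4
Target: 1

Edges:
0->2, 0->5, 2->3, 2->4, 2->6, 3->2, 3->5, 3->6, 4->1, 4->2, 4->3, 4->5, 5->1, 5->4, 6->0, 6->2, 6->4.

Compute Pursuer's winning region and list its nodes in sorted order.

1, 5

A0 = {1}
A1: add {5} — 5 (Pursuer) has 5→1.
A2 = A1; e.g. 0 (Evader) can still go to 2. Fixed point.
Pursuer's winning region = {1, 5}.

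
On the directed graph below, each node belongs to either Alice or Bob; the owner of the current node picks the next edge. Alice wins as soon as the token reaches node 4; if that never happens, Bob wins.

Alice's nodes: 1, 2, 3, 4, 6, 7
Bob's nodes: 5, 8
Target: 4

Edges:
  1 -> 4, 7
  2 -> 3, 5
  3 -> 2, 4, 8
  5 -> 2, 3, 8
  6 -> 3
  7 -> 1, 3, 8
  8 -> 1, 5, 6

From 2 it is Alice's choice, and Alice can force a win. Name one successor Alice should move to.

3

A0 = {4}
A1: add {1, 3} — 1 (Alice) has 1→4; 3 (Alice) has 3→4.
A2: add {2, 6, 7} — 2 (Alice) has 2→3; 6 (Alice) has 6→3; 7 (Alice) has 7→1.
A3 = A2; e.g. 5 (Bob) can still go to 8. Fixed point.
From 2, successor 3 is in the attractor (rank 1); the other successor 5 is not.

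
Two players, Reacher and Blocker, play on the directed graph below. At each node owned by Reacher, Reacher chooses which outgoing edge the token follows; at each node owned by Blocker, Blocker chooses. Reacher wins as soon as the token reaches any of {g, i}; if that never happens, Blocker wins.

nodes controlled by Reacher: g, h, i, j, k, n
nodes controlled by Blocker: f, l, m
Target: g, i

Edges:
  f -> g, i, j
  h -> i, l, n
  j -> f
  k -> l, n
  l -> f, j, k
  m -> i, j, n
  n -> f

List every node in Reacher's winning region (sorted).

g, h, i

A0 = {g, i}
A1: add {h} — h (Reacher) has h→i.
A2 = A1; e.g. f (Blocker) can still go to j. Fixed point.
Reacher's winning region = {g, h, i}.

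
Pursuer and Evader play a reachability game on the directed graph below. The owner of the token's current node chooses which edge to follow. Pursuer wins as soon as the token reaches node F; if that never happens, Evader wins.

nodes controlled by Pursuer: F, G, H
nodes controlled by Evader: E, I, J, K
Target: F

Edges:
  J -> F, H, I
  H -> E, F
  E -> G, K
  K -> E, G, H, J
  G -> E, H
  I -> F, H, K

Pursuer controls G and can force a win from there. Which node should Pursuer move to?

A0 = {F}
A1: add {H} — H (Pursuer) has H→F.
A2: add {G} — G (Pursuer) has G→H.
A3 = A2; e.g. E (Evader) can still go to K. Fixed point.
From G, successor H is in the attractor (rank 1); the other successor E is not.

H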